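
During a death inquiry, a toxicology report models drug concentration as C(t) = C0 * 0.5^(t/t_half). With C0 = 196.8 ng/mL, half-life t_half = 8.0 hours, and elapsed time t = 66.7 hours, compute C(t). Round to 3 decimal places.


Drug concentration decay:
Number of half-lives = t / t_half = 66.7 / 8.0 = 8.3375
Decay factor = 0.5^8.3375 = 0.00309145
C(t) = 196.8 * 0.00309145 = 0.608 ng/mL

0.608


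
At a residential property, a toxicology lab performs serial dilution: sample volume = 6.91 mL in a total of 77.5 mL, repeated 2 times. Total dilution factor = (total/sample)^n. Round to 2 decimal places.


Dilution factor calculation:
Single dilution = V_total / V_sample = 77.5 / 6.91 ≈ 11.21563
Number of dilutions = 2
Total DF = (77.5 / 6.91)^2 (full precision, rounded at the end) = 125.79

125.79


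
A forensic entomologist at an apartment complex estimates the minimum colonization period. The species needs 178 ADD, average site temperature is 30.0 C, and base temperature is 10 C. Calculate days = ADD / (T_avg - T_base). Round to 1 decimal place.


Insect development time:
Effective temperature = avg_temp - T_base = 30.0 - 10 = 20.0 C
Days = ADD / effective_temp = 178 / 20.0 = 8.9 days

8.9


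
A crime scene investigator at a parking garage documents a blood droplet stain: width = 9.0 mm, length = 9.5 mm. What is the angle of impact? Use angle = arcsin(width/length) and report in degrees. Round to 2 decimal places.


Blood spatter impact angle calculation:
width / length = 9.0 / 9.5 = 0.947368
angle = arcsin(0.947368)
angle = 71.33 degrees

71.33


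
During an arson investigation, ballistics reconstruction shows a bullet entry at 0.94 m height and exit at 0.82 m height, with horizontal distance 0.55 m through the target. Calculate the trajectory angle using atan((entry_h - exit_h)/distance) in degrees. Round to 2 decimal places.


Bullet trajectory angle:
Height difference = 0.94 - 0.82 = 0.12 m
angle = atan(0.12 / 0.55)
angle = atan(0.218182)
angle = 12.31 degrees

12.31


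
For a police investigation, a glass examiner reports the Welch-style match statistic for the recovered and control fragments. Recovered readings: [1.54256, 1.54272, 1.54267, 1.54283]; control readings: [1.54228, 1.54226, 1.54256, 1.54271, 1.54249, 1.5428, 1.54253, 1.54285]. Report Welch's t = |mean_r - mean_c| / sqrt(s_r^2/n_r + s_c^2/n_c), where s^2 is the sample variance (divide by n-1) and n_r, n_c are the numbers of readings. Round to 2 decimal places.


Welch's t-criterion for glass RI comparison:
Recovered mean = sum / n_r = 6.17078 / 4 = 1.542695
Control mean = sum / n_c = 12.34048 / 8 = 1.54256
Recovered sample variance s_r^2 = 1.25667e-08
Control sample variance s_c^2 = 4.83429e-08
Welch SE (unpooled) = sqrt(s_r^2/n_r + s_c^2/n_c) = sqrt(3.14167e-09 + 6.04286e-09) = sqrt(9.18453e-09) = 9.5836e-05
|mean_r - mean_c| = 0.000135
t = 0.000135 / 9.5836e-05 = 1.41

1.41


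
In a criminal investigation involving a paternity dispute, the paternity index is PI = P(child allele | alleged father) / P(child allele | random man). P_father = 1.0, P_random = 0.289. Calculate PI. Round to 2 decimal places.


Paternity Index calculation:
PI = P(allele|father) / P(allele|random)
PI = 1.0 / 0.289
PI = 3.46

3.46


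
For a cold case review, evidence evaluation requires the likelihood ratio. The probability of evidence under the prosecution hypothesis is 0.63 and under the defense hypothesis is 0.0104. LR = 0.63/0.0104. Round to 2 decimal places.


Likelihood ratio calculation:
LR = P(E|Hp) / P(E|Hd)
LR = 0.63 / 0.0104
LR = 60.58

60.58


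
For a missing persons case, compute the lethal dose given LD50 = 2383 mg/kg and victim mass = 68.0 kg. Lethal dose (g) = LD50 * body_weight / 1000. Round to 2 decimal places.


Lethal dose calculation:
Lethal dose = LD50 * body_weight / 1000
= 2383 * 68.0 / 1000
= 162044 / 1000
= 162.04 g

162.04


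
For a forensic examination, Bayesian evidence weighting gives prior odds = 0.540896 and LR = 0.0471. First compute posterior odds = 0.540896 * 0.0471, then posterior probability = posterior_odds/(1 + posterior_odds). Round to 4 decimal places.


Bayesian evidence evaluation:
Posterior odds = prior_odds * LR = 0.540896 * 0.0471 = 0.0254762
Posterior probability = posterior_odds / (1 + posterior_odds)
= 0.0254762 / (1 + 0.0254762)
= 0.0254762 / 1.0254762
= 0.0248

0.0248


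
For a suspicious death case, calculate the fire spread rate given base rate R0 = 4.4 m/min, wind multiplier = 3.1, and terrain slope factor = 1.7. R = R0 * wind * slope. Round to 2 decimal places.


Fire spread rate calculation:
R = R0 * wind_factor * slope_factor
= 4.4 * 3.1 * 1.7
= 13.64 * 1.7
= 23.19 m/min

23.19


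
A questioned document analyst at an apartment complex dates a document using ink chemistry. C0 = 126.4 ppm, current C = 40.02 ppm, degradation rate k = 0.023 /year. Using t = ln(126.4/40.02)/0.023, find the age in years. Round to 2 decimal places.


Document age estimation:
C0/C = 126.4 / 40.02 = 3.158421
ln(C0/C) = 1.150072
t = 1.150072 / 0.023 = 50.00 years

50.00


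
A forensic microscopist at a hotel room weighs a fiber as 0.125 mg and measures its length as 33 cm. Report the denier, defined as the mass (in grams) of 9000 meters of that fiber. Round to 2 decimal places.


Denier calculation:
Mass in grams = 0.125 mg / 1000 = 0.000125 g
Length in meters = 33 cm / 100 = 0.33 m
Linear density = mass / length = 0.000125 / 0.33 = 0.00037879 g/m
Denier = (g/m) * 9000 = 0.00037879 * 9000 = 3.41

3.41


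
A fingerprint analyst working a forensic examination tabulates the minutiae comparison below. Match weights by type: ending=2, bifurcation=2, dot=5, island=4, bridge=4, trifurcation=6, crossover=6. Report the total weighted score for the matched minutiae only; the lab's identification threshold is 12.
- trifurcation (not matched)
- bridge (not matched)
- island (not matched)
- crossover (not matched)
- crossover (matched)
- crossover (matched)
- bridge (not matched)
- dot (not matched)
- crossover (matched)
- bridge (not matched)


Weighted minutiae match score:
  trifurcation: not matched, +0
  bridge: not matched, +0
  island: not matched, +0
  crossover: not matched, +0
  crossover: matched, +6 (running total 6)
  crossover: matched, +6 (running total 12)
  bridge: not matched, +0
  dot: not matched, +0
  crossover: matched, +6 (running total 18)
  bridge: not matched, +0
Total score = 18
Threshold = 12; verdict = identification

18


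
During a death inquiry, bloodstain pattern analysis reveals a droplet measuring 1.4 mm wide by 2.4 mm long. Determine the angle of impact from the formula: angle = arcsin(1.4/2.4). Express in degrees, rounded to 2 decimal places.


Blood spatter impact angle calculation:
width / length = 1.4 / 2.4 = 0.583333
angle = arcsin(0.583333)
angle = 35.69 degrees

35.69


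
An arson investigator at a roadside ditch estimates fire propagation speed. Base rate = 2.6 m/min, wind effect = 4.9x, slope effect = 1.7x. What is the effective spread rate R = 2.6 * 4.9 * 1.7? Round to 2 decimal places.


Fire spread rate calculation:
R = R0 * wind_factor * slope_factor
= 2.6 * 4.9 * 1.7
= 12.74 * 1.7
= 21.66 m/min

21.66


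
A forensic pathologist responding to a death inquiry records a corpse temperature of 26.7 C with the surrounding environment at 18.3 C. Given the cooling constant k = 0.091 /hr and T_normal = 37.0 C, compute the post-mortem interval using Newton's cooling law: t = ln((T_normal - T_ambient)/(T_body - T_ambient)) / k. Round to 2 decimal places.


Using Newton's law of cooling:
t = ln((T_normal - T_ambient) / (T_body - T_ambient)) / k
T_normal - T_ambient = 18.7
T_body - T_ambient = 8.4
Ratio = 2.22619
ln(ratio) = 0.800292
t = 0.800292 / 0.091 = 8.79 hours

8.79


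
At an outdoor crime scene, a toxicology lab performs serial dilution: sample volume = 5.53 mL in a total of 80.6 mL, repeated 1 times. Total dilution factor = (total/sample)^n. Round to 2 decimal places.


Dilution factor calculation:
Single dilution = V_total / V_sample = 80.6 / 5.53 ≈ 14.575045
Number of dilutions = 1
Total DF = (80.6 / 5.53)^1 (full precision, rounded at the end) = 14.58

14.58


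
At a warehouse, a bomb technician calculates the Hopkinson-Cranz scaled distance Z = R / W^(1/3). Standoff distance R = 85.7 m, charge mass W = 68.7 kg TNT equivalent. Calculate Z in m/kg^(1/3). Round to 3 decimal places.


Scaled distance calculation:
W^(1/3) = 68.7^(1/3) = 4.095613
Z = R / W^(1/3) = 85.7 / 4.095613
Z = 20.925 m/kg^(1/3)

20.925


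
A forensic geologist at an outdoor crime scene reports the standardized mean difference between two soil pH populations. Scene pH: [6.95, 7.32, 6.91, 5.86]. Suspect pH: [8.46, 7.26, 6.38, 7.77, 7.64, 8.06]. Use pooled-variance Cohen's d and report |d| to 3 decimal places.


Pooled-variance Cohen's d for soil pH comparison:
Scene mean = 27.04 / 4 = 6.76
Suspect mean = 45.57 / 6 = 7.595
Scene sample variance s_s^2 = 0.394067
Suspect sample variance s_c^2 = 0.51711
Pooled variance = ((n_s-1)*s_s^2 + (n_c-1)*s_c^2) / (n_s + n_c - 2) = 0.470969
Pooled SD = sqrt(0.470969) = 0.686272
Mean difference = -0.835
|d| = |-0.835| / 0.686272 = 1.217

1.217


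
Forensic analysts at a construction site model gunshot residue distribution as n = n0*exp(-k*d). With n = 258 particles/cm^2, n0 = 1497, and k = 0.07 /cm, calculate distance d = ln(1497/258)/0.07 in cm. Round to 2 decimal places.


GSR distance calculation:
n0/n = 1497 / 258 = 5.802326
ln(n0/n) = 1.758259
d = 1.758259 / 0.07 = 25.12 cm

25.12


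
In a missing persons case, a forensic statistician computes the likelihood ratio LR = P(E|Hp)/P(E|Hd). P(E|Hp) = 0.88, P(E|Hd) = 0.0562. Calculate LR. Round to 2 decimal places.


Likelihood ratio calculation:
LR = P(E|Hp) / P(E|Hd)
LR = 0.88 / 0.0562
LR = 15.66

15.66


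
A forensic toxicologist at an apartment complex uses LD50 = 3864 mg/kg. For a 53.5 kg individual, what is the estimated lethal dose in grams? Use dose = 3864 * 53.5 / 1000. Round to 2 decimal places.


Lethal dose calculation:
Lethal dose = LD50 * body_weight / 1000
= 3864 * 53.5 / 1000
= 206724 / 1000
= 206.72 g

206.72


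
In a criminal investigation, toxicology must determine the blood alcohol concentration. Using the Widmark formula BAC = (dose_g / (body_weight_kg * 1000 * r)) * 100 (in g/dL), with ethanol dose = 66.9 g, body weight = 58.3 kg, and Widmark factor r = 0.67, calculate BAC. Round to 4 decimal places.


Applying the Widmark formula:
BAC = (dose_g / (body_wt * 1000 * r)) * 100
Denominator = 58.3 * 1000 * 0.67 = 39061
BAC = (66.9 / 39061) * 100
BAC = 0.1713 g/dL

0.1713


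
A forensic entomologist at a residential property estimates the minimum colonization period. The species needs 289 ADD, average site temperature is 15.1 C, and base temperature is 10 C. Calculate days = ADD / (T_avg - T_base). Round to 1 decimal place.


Insect development time:
Effective temperature = avg_temp - T_base = 15.1 - 10 = 5.1 C
Days = ADD / effective_temp = 289 / 5.1 = 56.7 days

56.7


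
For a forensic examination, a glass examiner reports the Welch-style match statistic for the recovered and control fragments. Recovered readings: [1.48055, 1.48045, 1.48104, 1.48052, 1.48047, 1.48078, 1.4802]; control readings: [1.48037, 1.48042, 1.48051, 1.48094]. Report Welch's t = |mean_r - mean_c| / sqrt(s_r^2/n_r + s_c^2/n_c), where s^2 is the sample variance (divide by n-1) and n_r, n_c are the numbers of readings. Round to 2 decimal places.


Welch's t-criterion for glass RI comparison:
Recovered mean = sum / n_r = 10.36401 / 7 = 1.4805729
Control mean = sum / n_c = 5.92224 / 4 = 1.48056
Recovered sample variance s_r^2 = 7.15238e-08
Control sample variance s_c^2 = 6.75333e-08
Welch SE (unpooled) = sqrt(s_r^2/n_r + s_c^2/n_c) = sqrt(1.02177e-08 + 1.68833e-08) = sqrt(2.7101e-08) = 0.000164624
|mean_r - mean_c| = 1.28571e-05
t = 1.28571e-05 / 0.000164624 = 0.08

0.08


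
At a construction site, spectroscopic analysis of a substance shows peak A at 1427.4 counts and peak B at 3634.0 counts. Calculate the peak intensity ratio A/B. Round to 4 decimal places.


Spectral peak ratio:
Peak A = 1427.4 counts
Peak B = 3634.0 counts
Ratio = 1427.4 / 3634.0 = 0.3928

0.3928


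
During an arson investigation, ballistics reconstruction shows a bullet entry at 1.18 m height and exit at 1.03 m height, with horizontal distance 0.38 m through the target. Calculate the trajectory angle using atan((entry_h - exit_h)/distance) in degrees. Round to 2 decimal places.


Bullet trajectory angle:
Height difference = 1.18 - 1.03 = 0.15 m
angle = atan(0.15 / 0.38)
angle = atan(0.394737)
angle = 21.54 degrees

21.54


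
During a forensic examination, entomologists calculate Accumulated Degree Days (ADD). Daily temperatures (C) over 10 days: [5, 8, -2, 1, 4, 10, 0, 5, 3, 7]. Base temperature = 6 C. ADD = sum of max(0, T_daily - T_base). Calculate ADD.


Computing ADD day by day:
Day 1: max(0, 5 - 6) = 0
Day 2: max(0, 8 - 6) = 2
Day 3: max(0, -2 - 6) = 0
Day 4: max(0, 1 - 6) = 0
Day 5: max(0, 4 - 6) = 0
Day 6: max(0, 10 - 6) = 4
Day 7: max(0, 0 - 6) = 0
Day 8: max(0, 5 - 6) = 0
Day 9: max(0, 3 - 6) = 0
Day 10: max(0, 7 - 6) = 1
Total ADD = 7

7


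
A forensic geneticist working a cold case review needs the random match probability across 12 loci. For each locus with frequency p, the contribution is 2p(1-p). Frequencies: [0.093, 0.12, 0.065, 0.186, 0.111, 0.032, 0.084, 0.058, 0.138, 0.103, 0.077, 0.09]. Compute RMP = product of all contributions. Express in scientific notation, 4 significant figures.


Computing RMP for 12 loci:
Locus 1: 2 * 0.093 * 0.907 = 0.168702
Locus 2: 2 * 0.12 * 0.88 = 0.2112
Locus 3: 2 * 0.065 * 0.935 = 0.12155
Locus 4: 2 * 0.186 * 0.814 = 0.302808
Locus 5: 2 * 0.111 * 0.889 = 0.197358
Locus 6: 2 * 0.032 * 0.968 = 0.061952
Locus 7: 2 * 0.084 * 0.916 = 0.153888
Locus 8: 2 * 0.058 * 0.942 = 0.109272
Locus 9: 2 * 0.138 * 0.862 = 0.237912
Locus 10: 2 * 0.103 * 0.897 = 0.184782
Locus 11: 2 * 0.077 * 0.923 = 0.142142
Locus 12: 2 * 0.09 * 0.91 = 0.1638
RMP = 2.760e-10

2.760e-10


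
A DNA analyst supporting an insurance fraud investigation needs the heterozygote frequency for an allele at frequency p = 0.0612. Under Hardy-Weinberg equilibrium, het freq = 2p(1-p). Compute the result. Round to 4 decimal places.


Hardy-Weinberg heterozygote frequency:
q = 1 - p = 1 - 0.0612 = 0.9388
2pq = 2 * 0.0612 * 0.9388 = 0.1149

0.1149


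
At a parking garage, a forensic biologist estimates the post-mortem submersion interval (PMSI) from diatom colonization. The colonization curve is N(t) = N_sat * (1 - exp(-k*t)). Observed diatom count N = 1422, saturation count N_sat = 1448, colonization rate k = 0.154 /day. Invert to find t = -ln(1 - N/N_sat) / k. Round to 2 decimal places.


PMSI from diatom colonization curve:
N / N_sat = 1422 / 1448 = 0.982044
1 - N/N_sat = 0.017956
ln(1 - N/N_sat) = -4.019831
t = -ln(1 - N/N_sat) / k = -(-4.019831) / 0.154 = 26.10 days

26.10


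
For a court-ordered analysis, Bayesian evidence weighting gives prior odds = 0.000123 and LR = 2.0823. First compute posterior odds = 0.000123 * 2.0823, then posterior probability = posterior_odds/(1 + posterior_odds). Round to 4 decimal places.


Bayesian evidence evaluation:
Posterior odds = prior_odds * LR = 0.000123 * 2.0823 = 0.0002561229
Posterior probability = posterior_odds / (1 + posterior_odds)
= 0.0002561229 / (1 + 0.0002561229)
= 0.0002561229 / 1.0002561229
= 0.0003

0.0003


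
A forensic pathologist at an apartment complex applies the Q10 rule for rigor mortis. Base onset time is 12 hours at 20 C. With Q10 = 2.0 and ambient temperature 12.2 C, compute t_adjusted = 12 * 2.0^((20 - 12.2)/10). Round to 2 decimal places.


Rigor mortis time adjustment:
Exponent = (T_ref - T_actual) / 10 = (20 - 12.2) / 10 = 0.78
Q10 factor = 2.0^0.78 = 1.71713
t_adjusted = 12 * 1.71713 = 20.61 hours

20.61


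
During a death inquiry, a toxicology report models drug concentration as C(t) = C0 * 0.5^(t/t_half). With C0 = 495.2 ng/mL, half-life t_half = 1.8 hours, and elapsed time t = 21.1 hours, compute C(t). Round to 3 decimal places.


Drug concentration decay:
Number of half-lives = t / t_half = 21.1 / 1.8 = 11.722222
Decay factor = 0.5^11.722222 = 0.00029598
C(t) = 495.2 * 0.00029598 = 0.147 ng/mL

0.147


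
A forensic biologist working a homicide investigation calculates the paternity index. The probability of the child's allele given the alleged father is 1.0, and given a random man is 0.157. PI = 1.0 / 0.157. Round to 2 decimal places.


Paternity Index calculation:
PI = P(allele|father) / P(allele|random)
PI = 1.0 / 0.157
PI = 6.37

6.37


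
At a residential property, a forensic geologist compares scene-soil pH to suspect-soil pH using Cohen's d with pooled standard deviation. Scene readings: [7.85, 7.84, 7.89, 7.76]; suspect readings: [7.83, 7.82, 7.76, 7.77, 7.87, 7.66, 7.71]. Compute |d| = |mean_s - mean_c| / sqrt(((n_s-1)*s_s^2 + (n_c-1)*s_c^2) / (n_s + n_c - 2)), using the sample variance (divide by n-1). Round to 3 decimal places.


Pooled-variance Cohen's d for soil pH comparison:
Scene mean = 31.34 / 4 = 7.835
Suspect mean = 54.42 / 7 = 7.774286
Scene sample variance s_s^2 = 0.002967
Suspect sample variance s_c^2 = 0.005295
Pooled variance = ((n_s-1)*s_s^2 + (n_c-1)*s_c^2) / (n_s + n_c - 2) = 0.004519
Pooled SD = sqrt(0.004519) = 0.067224
Mean difference = 0.060714
|d| = |0.060714| / 0.067224 = 0.903

0.903


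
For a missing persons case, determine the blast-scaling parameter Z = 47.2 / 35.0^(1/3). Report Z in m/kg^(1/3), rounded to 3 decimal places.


Scaled distance calculation:
W^(1/3) = 35.0^(1/3) = 3.271066
Z = R / W^(1/3) = 47.2 / 3.271066
Z = 14.430 m/kg^(1/3)

14.430


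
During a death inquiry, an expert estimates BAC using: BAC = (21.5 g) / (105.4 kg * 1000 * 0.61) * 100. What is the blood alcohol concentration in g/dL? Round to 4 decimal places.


Applying the Widmark formula:
BAC = (dose_g / (body_wt * 1000 * r)) * 100
Denominator = 105.4 * 1000 * 0.61 = 64294
BAC = (21.5 / 64294) * 100
BAC = 0.0334 g/dL

0.0334


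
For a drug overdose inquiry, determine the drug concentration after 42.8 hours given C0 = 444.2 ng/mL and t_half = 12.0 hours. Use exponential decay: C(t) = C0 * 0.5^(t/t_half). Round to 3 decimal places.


Drug concentration decay:
Number of half-lives = t / t_half = 42.8 / 12.0 = 3.566667
Decay factor = 0.5^3.566667 = 0.08439685
C(t) = 444.2 * 0.08439685 = 37.489 ng/mL

37.489


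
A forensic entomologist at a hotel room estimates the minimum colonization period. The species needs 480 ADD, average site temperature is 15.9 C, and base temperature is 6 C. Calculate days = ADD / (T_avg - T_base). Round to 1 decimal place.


Insect development time:
Effective temperature = avg_temp - T_base = 15.9 - 6 = 9.9 C
Days = ADD / effective_temp = 480 / 9.9 = 48.5 days

48.5


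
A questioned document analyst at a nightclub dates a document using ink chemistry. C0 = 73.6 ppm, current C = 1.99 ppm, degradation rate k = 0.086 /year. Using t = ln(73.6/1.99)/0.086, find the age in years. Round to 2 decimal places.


Document age estimation:
C0/C = 73.6 / 1.99 = 36.984925
ln(C0/C) = 3.61051
t = 3.61051 / 0.086 = 41.98 years

41.98


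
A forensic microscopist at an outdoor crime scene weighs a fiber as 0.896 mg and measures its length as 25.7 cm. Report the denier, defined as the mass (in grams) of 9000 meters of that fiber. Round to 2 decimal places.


Denier calculation:
Mass in grams = 0.896 mg / 1000 = 0.000896 g
Length in meters = 25.7 cm / 100 = 0.257 m
Linear density = mass / length = 0.000896 / 0.257 = 0.00348638 g/m
Denier = (g/m) * 9000 = 0.00348638 * 9000 = 31.38

31.38


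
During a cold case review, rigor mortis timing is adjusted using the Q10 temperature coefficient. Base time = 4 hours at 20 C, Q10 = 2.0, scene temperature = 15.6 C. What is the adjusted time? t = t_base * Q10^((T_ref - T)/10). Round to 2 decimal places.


Rigor mortis time adjustment:
Exponent = (T_ref - T_actual) / 10 = (20 - 15.6) / 10 = 0.44
Q10 factor = 2.0^0.44 = 1.3566
t_adjusted = 4 * 1.3566 = 5.43 hours

5.43


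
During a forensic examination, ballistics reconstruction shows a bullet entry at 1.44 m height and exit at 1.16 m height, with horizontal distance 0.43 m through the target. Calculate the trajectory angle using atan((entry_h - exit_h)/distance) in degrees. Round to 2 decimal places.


Bullet trajectory angle:
Height difference = 1.44 - 1.16 = 0.28 m
angle = atan(0.28 / 0.43)
angle = atan(0.651163)
angle = 33.07 degrees

33.07


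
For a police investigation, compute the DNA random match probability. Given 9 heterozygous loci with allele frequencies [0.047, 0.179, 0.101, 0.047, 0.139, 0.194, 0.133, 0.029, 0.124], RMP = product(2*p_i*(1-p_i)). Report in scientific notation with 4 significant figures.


Computing RMP for 9 loci:
Locus 1: 2 * 0.047 * 0.953 = 0.089582
Locus 2: 2 * 0.179 * 0.821 = 0.293918
Locus 3: 2 * 0.101 * 0.899 = 0.181598
Locus 4: 2 * 0.047 * 0.953 = 0.089582
Locus 5: 2 * 0.139 * 0.861 = 0.239358
Locus 6: 2 * 0.194 * 0.806 = 0.312728
Locus 7: 2 * 0.133 * 0.867 = 0.230622
Locus 8: 2 * 0.029 * 0.971 = 0.056318
Locus 9: 2 * 0.124 * 0.876 = 0.217248
RMP = 9.047e-08

9.047e-08


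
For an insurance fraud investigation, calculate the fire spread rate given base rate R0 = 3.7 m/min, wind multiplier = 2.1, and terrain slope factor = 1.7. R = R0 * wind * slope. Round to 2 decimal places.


Fire spread rate calculation:
R = R0 * wind_factor * slope_factor
= 3.7 * 2.1 * 1.7
= 7.77 * 1.7
= 13.21 m/min

13.21


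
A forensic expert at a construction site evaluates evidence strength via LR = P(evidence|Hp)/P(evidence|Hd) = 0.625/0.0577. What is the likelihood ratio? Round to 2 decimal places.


Likelihood ratio calculation:
LR = P(E|Hp) / P(E|Hd)
LR = 0.625 / 0.0577
LR = 10.83

10.83


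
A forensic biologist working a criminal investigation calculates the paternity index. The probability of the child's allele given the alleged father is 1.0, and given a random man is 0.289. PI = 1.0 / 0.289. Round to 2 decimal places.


Paternity Index calculation:
PI = P(allele|father) / P(allele|random)
PI = 1.0 / 0.289
PI = 3.46

3.46


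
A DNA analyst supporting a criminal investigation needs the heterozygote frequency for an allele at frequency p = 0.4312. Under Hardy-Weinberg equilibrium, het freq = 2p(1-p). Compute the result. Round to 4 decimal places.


Hardy-Weinberg heterozygote frequency:
q = 1 - p = 1 - 0.4312 = 0.5688
2pq = 2 * 0.4312 * 0.5688 = 0.4905

0.4905


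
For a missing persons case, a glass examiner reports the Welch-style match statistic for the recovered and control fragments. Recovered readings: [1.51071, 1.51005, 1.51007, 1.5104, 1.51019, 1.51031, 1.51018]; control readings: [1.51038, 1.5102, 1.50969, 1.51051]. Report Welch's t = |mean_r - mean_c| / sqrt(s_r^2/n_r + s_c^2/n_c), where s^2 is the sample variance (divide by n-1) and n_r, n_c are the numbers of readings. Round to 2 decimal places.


Welch's t-criterion for glass RI comparison:
Recovered mean = sum / n_r = 10.57191 / 7 = 1.5102729
Control mean = sum / n_c = 6.04078 / 4 = 1.510195
Recovered sample variance s_r^2 = 5.24905e-08
Control sample variance s_c^2 = 1.295e-07
Welch SE (unpooled) = sqrt(s_r^2/n_r + s_c^2/n_c) = sqrt(7.49864e-09 + 3.2375e-08) = sqrt(3.98736e-08) = 0.000199684
|mean_r - mean_c| = 7.78571e-05
t = 7.78571e-05 / 0.000199684 = 0.39

0.39


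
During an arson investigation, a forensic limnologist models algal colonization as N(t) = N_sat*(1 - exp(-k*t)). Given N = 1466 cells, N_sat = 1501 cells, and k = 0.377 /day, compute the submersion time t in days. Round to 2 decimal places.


PMSI from diatom colonization curve:
N / N_sat = 1466 / 1501 = 0.976682
1 - N/N_sat = 0.023318
ln(1 - N/N_sat) = -3.75853
t = -ln(1 - N/N_sat) / k = -(-3.75853) / 0.377 = 9.97 days

9.97


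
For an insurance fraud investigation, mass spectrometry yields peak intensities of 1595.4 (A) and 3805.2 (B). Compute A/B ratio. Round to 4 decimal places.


Spectral peak ratio:
Peak A = 1595.4 counts
Peak B = 3805.2 counts
Ratio = 1595.4 / 3805.2 = 0.4193

0.4193


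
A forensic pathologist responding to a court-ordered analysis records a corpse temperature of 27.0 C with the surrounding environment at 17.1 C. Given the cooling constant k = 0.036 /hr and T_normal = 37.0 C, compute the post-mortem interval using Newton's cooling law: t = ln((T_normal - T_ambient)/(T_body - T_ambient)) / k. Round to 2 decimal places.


Using Newton's law of cooling:
t = ln((T_normal - T_ambient) / (T_body - T_ambient)) / k
T_normal - T_ambient = 19.9
T_body - T_ambient = 9.9
Ratio = 2.010101
ln(ratio) = 0.698185
t = 0.698185 / 0.036 = 19.39 hours

19.39


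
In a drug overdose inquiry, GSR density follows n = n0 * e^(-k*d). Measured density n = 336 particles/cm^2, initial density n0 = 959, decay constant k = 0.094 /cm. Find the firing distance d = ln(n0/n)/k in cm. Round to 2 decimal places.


GSR distance calculation:
n0/n = 959 / 336 = 2.854167
ln(n0/n) = 1.04878
d = 1.04878 / 0.094 = 11.16 cm

11.16


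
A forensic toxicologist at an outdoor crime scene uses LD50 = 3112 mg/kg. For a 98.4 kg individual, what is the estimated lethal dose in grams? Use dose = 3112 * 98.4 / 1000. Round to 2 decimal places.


Lethal dose calculation:
Lethal dose = LD50 * body_weight / 1000
= 3112 * 98.4 / 1000
= 306220.8 / 1000
= 306.22 g

306.22


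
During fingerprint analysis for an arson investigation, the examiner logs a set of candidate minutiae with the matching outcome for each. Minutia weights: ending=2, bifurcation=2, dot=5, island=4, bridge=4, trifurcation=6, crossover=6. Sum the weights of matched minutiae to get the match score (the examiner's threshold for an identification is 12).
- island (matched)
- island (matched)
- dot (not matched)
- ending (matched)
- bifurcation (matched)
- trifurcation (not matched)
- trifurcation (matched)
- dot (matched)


Weighted minutiae match score:
  island: matched, +4 (running total 4)
  island: matched, +4 (running total 8)
  dot: not matched, +0
  ending: matched, +2 (running total 10)
  bifurcation: matched, +2 (running total 12)
  trifurcation: not matched, +0
  trifurcation: matched, +6 (running total 18)
  dot: matched, +5 (running total 23)
Total score = 23
Threshold = 12; verdict = identification

23


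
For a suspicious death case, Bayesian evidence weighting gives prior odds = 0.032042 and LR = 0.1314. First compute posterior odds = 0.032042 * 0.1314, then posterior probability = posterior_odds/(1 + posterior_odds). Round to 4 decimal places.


Bayesian evidence evaluation:
Posterior odds = prior_odds * LR = 0.032042 * 0.1314 = 0.004210319
Posterior probability = posterior_odds / (1 + posterior_odds)
= 0.004210319 / (1 + 0.004210319)
= 0.004210319 / 1.004210319
= 0.0042

0.0042


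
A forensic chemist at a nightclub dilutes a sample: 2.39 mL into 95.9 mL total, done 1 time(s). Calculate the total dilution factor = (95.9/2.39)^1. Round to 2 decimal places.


Dilution factor calculation:
Single dilution = V_total / V_sample = 95.9 / 2.39 ≈ 40.125523
Number of dilutions = 1
Total DF = (95.9 / 2.39)^1 (full precision, rounded at the end) = 40.13

40.13


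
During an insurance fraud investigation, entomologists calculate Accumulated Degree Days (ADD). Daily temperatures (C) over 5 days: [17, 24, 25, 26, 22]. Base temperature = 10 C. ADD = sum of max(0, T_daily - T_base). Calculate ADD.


Computing ADD day by day:
Day 1: max(0, 17 - 10) = 7
Day 2: max(0, 24 - 10) = 14
Day 3: max(0, 25 - 10) = 15
Day 4: max(0, 26 - 10) = 16
Day 5: max(0, 22 - 10) = 12
Total ADD = 64

64


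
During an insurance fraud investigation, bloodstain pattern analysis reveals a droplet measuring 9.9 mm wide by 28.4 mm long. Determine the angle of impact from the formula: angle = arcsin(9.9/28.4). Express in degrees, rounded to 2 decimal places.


Blood spatter impact angle calculation:
width / length = 9.9 / 28.4 = 0.348592
angle = arcsin(0.348592)
angle = 20.40 degrees

20.40


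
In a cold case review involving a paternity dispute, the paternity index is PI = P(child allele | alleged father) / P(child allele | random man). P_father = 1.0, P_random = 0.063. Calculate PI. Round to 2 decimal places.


Paternity Index calculation:
PI = P(allele|father) / P(allele|random)
PI = 1.0 / 0.063
PI = 15.87

15.87


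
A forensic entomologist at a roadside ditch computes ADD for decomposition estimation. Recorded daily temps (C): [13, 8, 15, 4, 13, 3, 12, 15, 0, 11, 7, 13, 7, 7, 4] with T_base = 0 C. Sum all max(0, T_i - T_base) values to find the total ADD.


Computing ADD day by day:
Day 1: max(0, 13 - 0) = 13
Day 2: max(0, 8 - 0) = 8
Day 3: max(0, 15 - 0) = 15
Day 4: max(0, 4 - 0) = 4
Day 5: max(0, 13 - 0) = 13
Day 6: max(0, 3 - 0) = 3
Day 7: max(0, 12 - 0) = 12
Day 8: max(0, 15 - 0) = 15
Day 9: max(0, 0 - 0) = 0
Day 10: max(0, 11 - 0) = 11
Day 11: max(0, 7 - 0) = 7
Day 12: max(0, 13 - 0) = 13
Day 13: max(0, 7 - 0) = 7
Day 14: max(0, 7 - 0) = 7
Day 15: max(0, 4 - 0) = 4
Total ADD = 132

132


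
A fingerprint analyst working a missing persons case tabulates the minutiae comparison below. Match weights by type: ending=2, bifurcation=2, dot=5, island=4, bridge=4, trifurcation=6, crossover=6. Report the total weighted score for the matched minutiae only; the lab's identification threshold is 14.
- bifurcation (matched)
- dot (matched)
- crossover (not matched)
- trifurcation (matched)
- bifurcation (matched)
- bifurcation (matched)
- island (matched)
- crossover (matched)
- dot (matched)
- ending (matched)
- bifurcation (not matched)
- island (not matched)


Weighted minutiae match score:
  bifurcation: matched, +2 (running total 2)
  dot: matched, +5 (running total 7)
  crossover: not matched, +0
  trifurcation: matched, +6 (running total 13)
  bifurcation: matched, +2 (running total 15)
  bifurcation: matched, +2 (running total 17)
  island: matched, +4 (running total 21)
  crossover: matched, +6 (running total 27)
  dot: matched, +5 (running total 32)
  ending: matched, +2 (running total 34)
  bifurcation: not matched, +0
  island: not matched, +0
Total score = 34
Threshold = 14; verdict = identification

34


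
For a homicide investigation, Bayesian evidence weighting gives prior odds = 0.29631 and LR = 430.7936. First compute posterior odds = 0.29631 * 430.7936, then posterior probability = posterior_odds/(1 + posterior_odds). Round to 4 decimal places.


Bayesian evidence evaluation:
Posterior odds = prior_odds * LR = 0.29631 * 430.7936 = 127.6485
Posterior probability = posterior_odds / (1 + posterior_odds)
= 127.6485 / (1 + 127.6485)
= 127.6485 / 128.6485
= 0.9922

0.9922


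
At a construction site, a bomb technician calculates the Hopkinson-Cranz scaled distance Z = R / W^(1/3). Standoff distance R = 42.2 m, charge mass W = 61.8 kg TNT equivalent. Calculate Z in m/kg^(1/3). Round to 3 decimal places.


Scaled distance calculation:
W^(1/3) = 61.8^(1/3) = 3.953631
Z = R / W^(1/3) = 42.2 / 3.953631
Z = 10.674 m/kg^(1/3)

10.674


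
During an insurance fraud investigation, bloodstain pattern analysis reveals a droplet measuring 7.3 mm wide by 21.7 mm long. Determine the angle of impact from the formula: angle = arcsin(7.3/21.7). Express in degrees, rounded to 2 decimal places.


Blood spatter impact angle calculation:
width / length = 7.3 / 21.7 = 0.336406
angle = arcsin(0.336406)
angle = 19.66 degrees

19.66


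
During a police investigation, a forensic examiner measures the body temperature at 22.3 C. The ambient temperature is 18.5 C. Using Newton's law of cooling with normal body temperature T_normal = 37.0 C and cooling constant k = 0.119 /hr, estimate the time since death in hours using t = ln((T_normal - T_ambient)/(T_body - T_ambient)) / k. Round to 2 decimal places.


Using Newton's law of cooling:
t = ln((T_normal - T_ambient) / (T_body - T_ambient)) / k
T_normal - T_ambient = 18.5
T_body - T_ambient = 3.8
Ratio = 4.868421
ln(ratio) = 1.58277
t = 1.58277 / 0.119 = 13.30 hours

13.30


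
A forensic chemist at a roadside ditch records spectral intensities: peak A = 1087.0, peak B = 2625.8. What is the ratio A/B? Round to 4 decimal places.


Spectral peak ratio:
Peak A = 1087.0 counts
Peak B = 2625.8 counts
Ratio = 1087.0 / 2625.8 = 0.4140

0.4140


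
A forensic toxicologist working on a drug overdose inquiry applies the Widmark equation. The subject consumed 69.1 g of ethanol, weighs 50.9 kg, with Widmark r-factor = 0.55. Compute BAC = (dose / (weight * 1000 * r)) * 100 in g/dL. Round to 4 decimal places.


Applying the Widmark formula:
BAC = (dose_g / (body_wt * 1000 * r)) * 100
Denominator = 50.9 * 1000 * 0.55 = 27995
BAC = (69.1 / 27995) * 100
BAC = 0.2468 g/dL

0.2468


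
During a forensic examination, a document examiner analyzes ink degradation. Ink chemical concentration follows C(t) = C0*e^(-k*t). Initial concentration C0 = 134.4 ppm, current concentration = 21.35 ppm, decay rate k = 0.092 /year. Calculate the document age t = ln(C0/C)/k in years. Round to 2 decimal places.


Document age estimation:
C0/C = 134.4 / 21.35 = 6.295082
ln(C0/C) = 1.839769
t = 1.839769 / 0.092 = 20.00 years

20.00


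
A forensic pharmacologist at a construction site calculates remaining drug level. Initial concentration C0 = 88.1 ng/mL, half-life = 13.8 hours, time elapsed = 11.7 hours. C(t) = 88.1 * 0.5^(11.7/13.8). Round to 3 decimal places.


Drug concentration decay:
Number of half-lives = t / t_half = 11.7 / 13.8 = 0.847826
Decay factor = 0.5^0.847826 = 0.55562137
C(t) = 88.1 * 0.55562137 = 48.950 ng/mL

48.950


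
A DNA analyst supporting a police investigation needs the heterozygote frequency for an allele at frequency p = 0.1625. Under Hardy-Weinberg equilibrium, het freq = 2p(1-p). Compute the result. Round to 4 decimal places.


Hardy-Weinberg heterozygote frequency:
q = 1 - p = 1 - 0.1625 = 0.8375
2pq = 2 * 0.1625 * 0.8375 = 0.2722

0.2722


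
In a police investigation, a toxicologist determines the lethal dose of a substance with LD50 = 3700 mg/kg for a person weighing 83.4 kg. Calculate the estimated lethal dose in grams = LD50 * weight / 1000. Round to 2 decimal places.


Lethal dose calculation:
Lethal dose = LD50 * body_weight / 1000
= 3700 * 83.4 / 1000
= 308580 / 1000
= 308.58 g

308.58


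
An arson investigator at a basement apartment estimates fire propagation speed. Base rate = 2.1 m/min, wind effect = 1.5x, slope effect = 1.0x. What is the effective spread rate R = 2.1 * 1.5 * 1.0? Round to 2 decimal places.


Fire spread rate calculation:
R = R0 * wind_factor * slope_factor
= 2.1 * 1.5 * 1.0
= 3.15 * 1.0
= 3.15 m/min

3.15


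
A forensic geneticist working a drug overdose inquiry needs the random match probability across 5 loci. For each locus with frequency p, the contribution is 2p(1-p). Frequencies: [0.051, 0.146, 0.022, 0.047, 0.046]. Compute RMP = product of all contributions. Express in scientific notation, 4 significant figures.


Computing RMP for 5 loci:
Locus 1: 2 * 0.051 * 0.949 = 0.096798
Locus 2: 2 * 0.146 * 0.854 = 0.249368
Locus 3: 2 * 0.022 * 0.978 = 0.043032
Locus 4: 2 * 0.047 * 0.953 = 0.089582
Locus 5: 2 * 0.046 * 0.954 = 0.087768
RMP = 8.167e-06

8.167e-06


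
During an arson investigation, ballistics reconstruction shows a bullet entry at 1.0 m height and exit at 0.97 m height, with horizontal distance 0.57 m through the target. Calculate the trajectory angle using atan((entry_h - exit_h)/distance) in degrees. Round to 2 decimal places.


Bullet trajectory angle:
Height difference = 1.0 - 0.97 = 0.03 m
angle = atan(0.03 / 0.57)
angle = atan(0.052632)
angle = 3.01 degrees

3.01


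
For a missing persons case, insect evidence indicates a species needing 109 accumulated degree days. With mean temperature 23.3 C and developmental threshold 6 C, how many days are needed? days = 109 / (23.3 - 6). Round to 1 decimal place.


Insect development time:
Effective temperature = avg_temp - T_base = 23.3 - 6 = 17.3 C
Days = ADD / effective_temp = 109 / 17.3 = 6.3 days

6.3


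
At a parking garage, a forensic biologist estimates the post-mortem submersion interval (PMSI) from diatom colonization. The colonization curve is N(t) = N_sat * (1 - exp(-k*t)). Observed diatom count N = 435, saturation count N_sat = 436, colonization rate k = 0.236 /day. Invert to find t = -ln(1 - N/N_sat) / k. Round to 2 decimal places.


PMSI from diatom colonization curve:
N / N_sat = 435 / 436 = 0.997706
1 - N/N_sat = 0.002294
ln(1 - N/N_sat) = -6.077458
t = -ln(1 - N/N_sat) / k = -(-6.077458) / 0.236 = 25.75 days

25.75


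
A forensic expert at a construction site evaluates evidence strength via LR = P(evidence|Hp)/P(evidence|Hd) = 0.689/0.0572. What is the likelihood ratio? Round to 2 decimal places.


Likelihood ratio calculation:
LR = P(E|Hp) / P(E|Hd)
LR = 0.689 / 0.0572
LR = 12.05

12.05


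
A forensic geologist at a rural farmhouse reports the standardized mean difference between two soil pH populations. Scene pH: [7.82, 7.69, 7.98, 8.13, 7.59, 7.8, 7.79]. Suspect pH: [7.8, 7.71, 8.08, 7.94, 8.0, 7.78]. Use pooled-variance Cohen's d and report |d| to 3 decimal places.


Pooled-variance Cohen's d for soil pH comparison:
Scene mean = 54.8 / 7 = 7.828571
Suspect mean = 47.31 / 6 = 7.885
Scene sample variance s_s^2 = 0.032048
Suspect sample variance s_c^2 = 0.02063
Pooled variance = ((n_s-1)*s_s^2 + (n_c-1)*s_c^2) / (n_s + n_c - 2) = 0.026858
Pooled SD = sqrt(0.026858) = 0.163884
Mean difference = -0.056429
|d| = |-0.056429| / 0.163884 = 0.344

0.344


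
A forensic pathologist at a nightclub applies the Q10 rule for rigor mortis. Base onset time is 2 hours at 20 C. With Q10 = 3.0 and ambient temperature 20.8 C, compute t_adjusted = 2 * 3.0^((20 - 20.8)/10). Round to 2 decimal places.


Rigor mortis time adjustment:
Exponent = (T_ref - T_actual) / 10 = (20 - 20.8) / 10 = -0.08
Q10 factor = 3.0^-0.08 = 0.91586
t_adjusted = 2 * 0.91586 = 1.83 hours

1.83


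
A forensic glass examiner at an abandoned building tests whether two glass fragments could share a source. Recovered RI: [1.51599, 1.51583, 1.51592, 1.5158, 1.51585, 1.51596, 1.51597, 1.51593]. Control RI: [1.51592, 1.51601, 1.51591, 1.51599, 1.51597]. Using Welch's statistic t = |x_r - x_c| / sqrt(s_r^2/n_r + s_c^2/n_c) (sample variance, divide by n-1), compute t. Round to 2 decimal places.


Welch's t-criterion for glass RI comparison:
Recovered mean = sum / n_r = 12.12725 / 8 = 1.5159063
Control mean = sum / n_c = 7.5798 / 5 = 1.51596
Recovered sample variance s_r^2 = 4.99821e-09
Control sample variance s_c^2 = 1.9e-09
Welch SE (unpooled) = sqrt(s_r^2/n_r + s_c^2/n_c) = sqrt(6.24777e-10 + 3.8e-10) = sqrt(1.00478e-09) = 3.16983e-05
|mean_r - mean_c| = 5.375e-05
t = 5.375e-05 / 3.16983e-05 = 1.70

1.70


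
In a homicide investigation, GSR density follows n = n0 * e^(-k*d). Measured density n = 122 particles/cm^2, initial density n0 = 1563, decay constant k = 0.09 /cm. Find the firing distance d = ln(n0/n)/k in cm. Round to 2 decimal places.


GSR distance calculation:
n0/n = 1563 / 122 = 12.811475
ln(n0/n) = 2.550341
d = 2.550341 / 0.09 = 28.34 cm

28.34


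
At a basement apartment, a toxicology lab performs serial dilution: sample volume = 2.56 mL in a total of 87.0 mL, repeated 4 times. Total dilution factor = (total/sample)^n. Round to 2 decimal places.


Dilution factor calculation:
Single dilution = V_total / V_sample = 87.0 / 2.56 ≈ 33.984375
Number of dilutions = 4
Total DF = (87.0 / 2.56)^4 (full precision, rounded at the end) = 1333881.19

1333881.19


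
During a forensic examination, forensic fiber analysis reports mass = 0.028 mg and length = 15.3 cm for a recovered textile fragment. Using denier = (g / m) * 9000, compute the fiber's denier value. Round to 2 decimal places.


Denier calculation:
Mass in grams = 0.028 mg / 1000 = 0.000028 g
Length in meters = 15.3 cm / 100 = 0.153 m
Linear density = mass / length = 0.000028 / 0.153 = 0.00018301 g/m
Denier = (g/m) * 9000 = 0.00018301 * 9000 = 1.65

1.65
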